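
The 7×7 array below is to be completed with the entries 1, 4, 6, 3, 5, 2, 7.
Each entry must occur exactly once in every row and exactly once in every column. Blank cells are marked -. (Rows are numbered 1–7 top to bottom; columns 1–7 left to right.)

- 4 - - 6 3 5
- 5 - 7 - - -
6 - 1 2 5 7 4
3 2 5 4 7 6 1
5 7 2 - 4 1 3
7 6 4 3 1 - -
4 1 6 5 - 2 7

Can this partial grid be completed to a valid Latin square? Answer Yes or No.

No row or column among the givens repeats a symbol, and propagating forced cells runs into no contradiction.
One valid completion exists (for instance, 2 4 7 1 6 3 5 / 1 5 3 7 2 4 6 / 6 3 1 2 5 7 4 / 3 2 5 4 7 6 1 / 5 7 2 6 4 1 3 / 7 6 4 3 1 5 2 / 4 1 6 5 3 2 7).

Yes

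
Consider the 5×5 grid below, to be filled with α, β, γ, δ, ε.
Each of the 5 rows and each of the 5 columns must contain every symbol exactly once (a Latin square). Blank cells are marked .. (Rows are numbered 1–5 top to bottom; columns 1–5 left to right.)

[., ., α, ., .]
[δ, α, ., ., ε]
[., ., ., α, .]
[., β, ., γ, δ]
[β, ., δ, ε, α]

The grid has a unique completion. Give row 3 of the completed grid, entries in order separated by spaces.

Row 2, column 4: row 2 has {α, δ, ε} and column 4 has {α, γ, ε}, leaving only β.
Row 1, column 4: row 1 has {α} and column 4 has {α, β, γ, ε}, leaving only δ.
Row 2, column 3: row 2 has {α, β, δ, ε} and column 3 has {α, δ}, leaving only γ.
Row 4, column 3: row 4 has {β, γ, δ} and column 3 has {α, γ, δ}, leaving only ε.
Row 3, column 3: row 3 has {α} and column 3 has {α, γ, δ, ε}, leaving only β.
Row 3, column 5: row 3 has {α, β} and column 5 has {α, δ, ε}, leaving only γ.
Row 3, column 1: row 3 has {α, β, γ} and column 1 has {β, δ}, leaving only ε.
Row 3, column 2: row 3 has {α, β, γ, ε} and column 2 has {α, β}, leaving only δ.
So row 3 reads: ε δ β α γ.

ε δ β α γ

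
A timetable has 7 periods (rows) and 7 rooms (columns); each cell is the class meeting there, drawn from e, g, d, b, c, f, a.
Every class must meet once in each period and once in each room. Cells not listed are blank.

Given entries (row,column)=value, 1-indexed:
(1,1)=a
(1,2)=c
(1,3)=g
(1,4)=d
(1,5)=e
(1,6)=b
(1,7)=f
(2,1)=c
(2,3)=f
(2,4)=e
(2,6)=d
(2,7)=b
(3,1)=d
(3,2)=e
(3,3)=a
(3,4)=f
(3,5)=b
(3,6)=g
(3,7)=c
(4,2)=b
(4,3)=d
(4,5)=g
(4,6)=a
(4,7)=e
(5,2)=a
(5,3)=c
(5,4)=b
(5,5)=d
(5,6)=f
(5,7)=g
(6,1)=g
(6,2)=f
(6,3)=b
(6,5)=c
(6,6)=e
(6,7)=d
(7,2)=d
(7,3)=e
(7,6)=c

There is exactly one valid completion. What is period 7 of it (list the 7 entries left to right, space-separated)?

Period 7, room 7: period 7 has {e, d, c} and room 7 has {e, g, d, b, c, f}, leaving only a.
Period 7, room 4: period 7 has {e, d, c, a} and room 4 has {e, d, b, f}, leaving only g.
Period 7, room 5: period 7 has {e, g, d, c, a} and room 5 has {e, g, d, b, c}, leaving only f.
Period 7, room 1: period 7 has {e, g, d, c, f, a} and room 1 has {g, d, c, a}, leaving only b.
So period 7 reads: b d e g f c a.

b d e g f c a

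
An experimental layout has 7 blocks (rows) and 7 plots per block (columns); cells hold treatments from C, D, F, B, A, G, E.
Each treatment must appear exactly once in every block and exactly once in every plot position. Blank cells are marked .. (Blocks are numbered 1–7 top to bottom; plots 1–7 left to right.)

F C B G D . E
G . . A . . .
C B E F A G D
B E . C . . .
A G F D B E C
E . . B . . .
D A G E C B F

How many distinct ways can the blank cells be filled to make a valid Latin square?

Block 1, plot 6: eliminating its block and plot leaves {A}.
Block 2, plot 2: eliminating its block and plot leaves {D, F}.
Block 2, plot 3: eliminating its block and plot leaves {C, D}.
Block 2, plot 5: eliminating its block and plot leaves {F, E}.
Block 2, plot 6: eliminating its block and plot leaves {C, D, F}.
Block 2, plot 7: eliminating its block and plot leaves {B}.
Block 4, plot 3: eliminating its block and plot leaves {D, A}.
Block 4, plot 5: eliminating its block and plot leaves {F, G}.
Block 4, plot 6: eliminating its block and plot leaves {D, F, A}.
Block 4, plot 7: eliminating its block and plot leaves {A, G}.
Block 6, plot 2: eliminating its block and plot leaves {D, F}.
Block 6, plot 3: eliminating its block and plot leaves {C, D, A}.
Block 6, plot 5: eliminating its block and plot leaves {F, G}.
Block 6, plot 6: eliminating its block and plot leaves {C, D, F, A}.
Block 6, plot 7: eliminating its block and plot leaves {A, G}.
Enumerating the assignments across these blanks that avoid any block or plot repeat gives 3 completions.

3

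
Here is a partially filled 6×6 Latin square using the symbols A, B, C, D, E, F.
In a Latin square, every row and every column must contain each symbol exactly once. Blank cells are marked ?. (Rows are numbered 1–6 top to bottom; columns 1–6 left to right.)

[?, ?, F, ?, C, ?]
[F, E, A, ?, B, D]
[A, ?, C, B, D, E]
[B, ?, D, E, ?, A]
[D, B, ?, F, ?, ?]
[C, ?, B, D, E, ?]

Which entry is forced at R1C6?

Row 1 already has {C, F} and column 6 already has {A, D, E}, so row 1, column 6 must be B.

B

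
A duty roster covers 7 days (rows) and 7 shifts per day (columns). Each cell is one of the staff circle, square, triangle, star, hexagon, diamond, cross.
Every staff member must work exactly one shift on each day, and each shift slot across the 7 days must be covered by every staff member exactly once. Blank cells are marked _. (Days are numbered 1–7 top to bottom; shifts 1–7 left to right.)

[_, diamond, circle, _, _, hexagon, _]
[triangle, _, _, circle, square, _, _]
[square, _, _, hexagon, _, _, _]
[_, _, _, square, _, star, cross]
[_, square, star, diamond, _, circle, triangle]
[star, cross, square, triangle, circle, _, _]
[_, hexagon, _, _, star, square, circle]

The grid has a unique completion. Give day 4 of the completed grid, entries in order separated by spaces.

circle triangle diamond square hexagon star cross

Day 1, shift 1: day 1 has {circle, hexagon, diamond} and shift 1 has {square, triangle, star}, leaving only cross.
Day 1, shift 4: day 1 has {circle, hexagon, diamond, cross} and shift 4 has {circle, square, triangle, hexagon, diamond}, leaving only star.
Day 1, shift 5: day 1 has {circle, star, hexagon, diamond, cross} and shift 5 has {circle, square, star}, leaving only triangle.
Day 1, shift 7: day 1 has {circle, triangle, star, hexagon, diamond, cross} and shift 7 has {circle, triangle, cross}, leaving only square.
Day 2, shift 2: day 2 has {circle, square, triangle} and shift 2 has {square, hexagon, diamond, cross}, leaving only star.
Day 5, shift 1: day 5 has {circle, square, triangle, star, diamond} and shift 1 has {square, triangle, star, cross}, leaving only hexagon.
Day 5, shift 5: day 5 has {circle, square, triangle, star, hexagon, diamond} and shift 5 has {circle, square, triangle, star}, leaving only cross.
Day 3, shift 5: day 3 has {square, hexagon} and shift 5 has {circle, square, triangle, star, cross}, leaving only diamond.
Day 4, shift 5: day 4 has {square, star, cross} and shift 5 has {circle, square, triangle, star, diamond, cross}, leaving only hexagon.
Day 3, shift 7: day 3 has {square, hexagon, diamond} and shift 7 has {circle, square, triangle, cross}, leaving only star.
Day 6, shift 6: day 6 has {circle, square, triangle, star, cross} and shift 6 has {circle, square, star, hexagon}, leaving only diamond.
Day 2, shift 6: day 2 has {circle, square, triangle, star} and shift 6 has {circle, square, star, hexagon, diamond}, leaving only cross.
Day 3, shift 6: day 3 has {square, star, hexagon, diamond} and shift 6 has {circle, square, star, hexagon, diamond, cross}, leaving only triangle.
Day 3, shift 2: day 3 has {square, triangle, star, hexagon, diamond} and shift 2 has {square, star, hexagon, diamond, cross}, leaving only circle.
Day 4, shift 2: day 4 has {square, star, hexagon, cross} and shift 2 has {circle, square, star, hexagon, diamond, cross}, leaving only triangle.
Day 4, shift 3: day 4 has {square, triangle, star, hexagon, cross} and shift 3 has {circle, square, star}, leaving only diamond.
Day 4, shift 1: day 4 has {square, triangle, star, hexagon, diamond, cross} and shift 1 has {square, triangle, star, hexagon, cross}, leaving only circle.
So day 4 reads: circle triangle diamond square hexagon star cross.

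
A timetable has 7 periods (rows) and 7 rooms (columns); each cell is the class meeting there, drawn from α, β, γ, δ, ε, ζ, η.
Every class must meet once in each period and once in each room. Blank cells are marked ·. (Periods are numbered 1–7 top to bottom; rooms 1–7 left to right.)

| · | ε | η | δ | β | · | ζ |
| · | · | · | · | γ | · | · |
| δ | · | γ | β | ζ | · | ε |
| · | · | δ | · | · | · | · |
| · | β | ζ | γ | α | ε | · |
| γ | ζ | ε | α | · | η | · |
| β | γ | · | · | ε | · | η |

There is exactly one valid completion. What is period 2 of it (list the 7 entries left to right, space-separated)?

ε δ β η γ ζ α

Period 1, room 1: period 1 has {β, δ, ε, ζ, η} and room 1 has {β, γ, δ}, leaving only α.
Period 1, room 6: period 1 has {α, β, δ, ε, ζ, η} and room 6 has {ε, η}, leaving only γ.
Period 3, room 6: period 3 has {β, γ, δ, ε, ζ} and room 6 has {γ, ε, η}, leaving only α.
Period 3, room 2: period 3 has {α, β, γ, δ, ε, ζ} and room 2 has {β, γ, ε, ζ}, leaving only η.
Period 4, room 2: period 4 has {δ} and room 2 has {β, γ, ε, ζ, η}, leaving only α.
Period 2, room 2: period 2 has {γ} and room 2 has {α, β, γ, ε, ζ, η}, leaving only δ.
Period 4, room 5: period 4 has {α, δ} and room 5 has {α, β, γ, ε, ζ}, leaving only η.
Period 5, room 1: period 5 has {α, β, γ, ε, ζ} and room 1 has {α, β, γ, δ}, leaving only η.
Period 5, room 7: period 5 has {α, β, γ, ε, ζ, η} and room 7 has {ε, ζ, η}, leaving only δ.
Period 6, room 5: period 6 has {α, γ, ε, ζ, η} and room 5 has {α, β, γ, ε, ζ, η}, leaving only δ.
Period 6, room 7: period 6 has {α, γ, δ, ε, ζ, η} and room 7 has {δ, ε, ζ, η}, leaving only β.
Period 2, room 7: period 2 has {γ, δ} and room 7 has {β, δ, ε, ζ, η}, leaving only α.
Period 2, room 3: period 2 has {α, γ, δ} and room 3 has {γ, δ, ε, ζ, η}, leaving only β.
Period 2, room 6: period 2 has {α, β, γ, δ} and room 6 has {α, γ, ε, η}, leaving only ζ.
Period 2, room 1: period 2 has {α, β, γ, δ, ζ} and room 1 has {α, β, γ, δ, η}, leaving only ε.
Period 2, room 4: period 2 has {α, β, γ, δ, ε, ζ} and room 4 has {α, β, γ, δ}, leaving only η.
So period 2 reads: ε δ β η γ ζ α.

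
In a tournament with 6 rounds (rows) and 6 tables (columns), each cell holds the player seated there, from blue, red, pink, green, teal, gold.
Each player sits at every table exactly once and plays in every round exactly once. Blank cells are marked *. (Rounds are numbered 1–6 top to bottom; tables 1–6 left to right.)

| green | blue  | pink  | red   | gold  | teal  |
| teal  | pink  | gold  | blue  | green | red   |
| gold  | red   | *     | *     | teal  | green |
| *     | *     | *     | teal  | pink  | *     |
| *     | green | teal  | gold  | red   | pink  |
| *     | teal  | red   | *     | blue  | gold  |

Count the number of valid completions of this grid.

1

Round 3, table 3: eliminating its round and table leaves {blue}.
Round 3, table 4: eliminating its round and table leaves {pink}.
Round 4, table 1: eliminating its round and table leaves {blue, red}.
Round 4, table 2: eliminating its round and table leaves {gold}.
Round 4, table 3: eliminating its round and table leaves {blue, green}.
Round 4, table 6: eliminating its round and table leaves {blue}.
Round 5, table 1: eliminating its round and table leaves {blue}.
Round 6, table 1: eliminating its round and table leaves {pink}.
Round 6, table 4: eliminating its round and table leaves {pink, green}.
Only one assignment across all blanks avoids any round or table repeat, giving 1 completion.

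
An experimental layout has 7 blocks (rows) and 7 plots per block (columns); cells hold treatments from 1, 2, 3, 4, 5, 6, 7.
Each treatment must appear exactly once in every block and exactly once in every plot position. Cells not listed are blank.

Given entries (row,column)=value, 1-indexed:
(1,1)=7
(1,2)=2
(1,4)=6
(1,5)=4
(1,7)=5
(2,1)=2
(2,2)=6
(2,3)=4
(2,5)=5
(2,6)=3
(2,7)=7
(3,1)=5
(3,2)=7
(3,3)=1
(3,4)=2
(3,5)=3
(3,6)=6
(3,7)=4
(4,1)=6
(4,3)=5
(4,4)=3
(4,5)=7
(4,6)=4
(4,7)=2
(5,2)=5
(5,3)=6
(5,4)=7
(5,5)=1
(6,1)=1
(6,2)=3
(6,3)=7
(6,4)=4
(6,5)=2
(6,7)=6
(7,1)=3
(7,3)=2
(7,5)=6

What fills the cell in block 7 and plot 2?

4

Block 1, plot 3: block 1 has {2, 4, 5, 6, 7} and plot 3 has {1, 2, 4, 5, 6, 7}, leaving only 3.
Block 1, plot 6: block 1 has {2, 3, 4, 5, 6, 7} and plot 6 has {3, 4, 6}, leaving only 1.
Block 2, plot 4: block 2 has {2, 3, 4, 5, 6, 7} and plot 4 has {2, 3, 4, 6, 7}, leaving only 1.
Block 4, plot 2: block 4 has {2, 3, 4, 5, 6, 7} and plot 2 has {2, 3, 5, 6, 7}, leaving only 1.
Block 7 already has {2, 3, 6} and plot 2 already has {1, 2, 3, 5, 6, 7}, so block 7, plot 2 must be 4.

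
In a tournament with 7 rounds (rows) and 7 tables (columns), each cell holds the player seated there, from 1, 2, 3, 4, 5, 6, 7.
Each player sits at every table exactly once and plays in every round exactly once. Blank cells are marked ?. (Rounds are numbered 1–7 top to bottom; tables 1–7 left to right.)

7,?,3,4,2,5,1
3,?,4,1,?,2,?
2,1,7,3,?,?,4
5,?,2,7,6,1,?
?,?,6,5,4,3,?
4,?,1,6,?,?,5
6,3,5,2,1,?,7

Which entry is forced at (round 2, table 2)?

Round 1, table 2: round 1 has {1, 2, 3, 4, 5, 7} and table 2 has {1, 3}, leaving only 6.
Round 2, table 7: round 2 has {1, 2, 3, 4} and table 7 has {1, 4, 5, 7}, leaving only 6.
Round 3, table 5: round 3 has {1, 2, 3, 4, 7} and table 5 has {1, 2, 4, 6}, leaving only 5.
Round 2, table 5: round 2 has {1, 2, 3, 4, 6} and table 5 has {1, 2, 4, 5, 6}, leaving only 7.
Round 2 already has {1, 2, 3, 4, 6, 7} and table 2 already has {1, 3, 6}, so round 2, table 2 must be 5.

5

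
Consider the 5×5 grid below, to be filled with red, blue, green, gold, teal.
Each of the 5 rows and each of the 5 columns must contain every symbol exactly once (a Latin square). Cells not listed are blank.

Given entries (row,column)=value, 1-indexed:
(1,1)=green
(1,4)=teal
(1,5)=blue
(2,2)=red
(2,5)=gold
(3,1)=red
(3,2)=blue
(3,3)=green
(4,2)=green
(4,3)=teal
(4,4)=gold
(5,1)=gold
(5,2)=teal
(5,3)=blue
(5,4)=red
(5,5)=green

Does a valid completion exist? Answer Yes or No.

No

Row 2, column 3: row 2 together with column 3 already contain {red, blue, green, gold, teal} — every symbol — so nothing can go there. The grid has no valid completion.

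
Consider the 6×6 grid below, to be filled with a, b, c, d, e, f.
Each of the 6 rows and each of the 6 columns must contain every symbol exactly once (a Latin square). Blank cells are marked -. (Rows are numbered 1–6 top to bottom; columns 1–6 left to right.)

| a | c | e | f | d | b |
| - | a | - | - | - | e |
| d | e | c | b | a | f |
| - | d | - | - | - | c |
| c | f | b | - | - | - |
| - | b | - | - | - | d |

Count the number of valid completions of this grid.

3

Row 2, column 1: eliminating its row and column leaves {b, f}.
Row 2, column 3: eliminating its row and column leaves {d, f}.
Row 2, column 4: eliminating its row and column leaves {c, d}.
Row 2, column 5: eliminating its row and column leaves {b, c, f}.
Row 4, column 1: eliminating its row and column leaves {b, e, f}.
Row 4, column 3: eliminating its row and column leaves {a, f}.
Row 4, column 4: eliminating its row and column leaves {a, e}.
Row 4, column 5: eliminating its row and column leaves {b, e, f}.
Row 5, column 4: eliminating its row and column leaves {a, d, e}.
Row 5, column 5: eliminating its row and column leaves {e}.
Row 5, column 6: eliminating its row and column leaves {a}.
Row 6, column 1: eliminating its row and column leaves {e, f}.
Row 6, column 3: eliminating its row and column leaves {a, f}.
Row 6, column 4: eliminating its row and column leaves {a, c, e}.
Row 6, column 5: eliminating its row and column leaves {c, e, f}.
Enumerating the assignments across these blanks that avoid any row or column repeat gives 3 completions.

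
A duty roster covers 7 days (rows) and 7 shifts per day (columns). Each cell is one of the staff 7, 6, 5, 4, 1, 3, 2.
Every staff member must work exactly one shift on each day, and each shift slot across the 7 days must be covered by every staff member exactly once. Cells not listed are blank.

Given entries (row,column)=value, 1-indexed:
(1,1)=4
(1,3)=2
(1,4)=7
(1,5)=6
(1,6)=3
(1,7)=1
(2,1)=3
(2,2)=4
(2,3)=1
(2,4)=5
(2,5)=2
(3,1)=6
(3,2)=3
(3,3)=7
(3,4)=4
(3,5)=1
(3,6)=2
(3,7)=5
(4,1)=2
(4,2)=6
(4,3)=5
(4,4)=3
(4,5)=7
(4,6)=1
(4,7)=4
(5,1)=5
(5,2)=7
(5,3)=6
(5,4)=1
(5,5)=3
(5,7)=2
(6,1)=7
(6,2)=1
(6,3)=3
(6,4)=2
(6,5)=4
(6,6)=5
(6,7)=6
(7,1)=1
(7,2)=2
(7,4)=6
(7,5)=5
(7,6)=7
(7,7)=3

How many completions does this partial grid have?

Day 1, shift 2: eliminating its day and shift leaves {5}.
Day 2, shift 6: eliminating its day and shift leaves {6}.
Day 2, shift 7: eliminating its day and shift leaves {7}.
Day 5, shift 6: eliminating its day and shift leaves {4}.
Day 7, shift 3: eliminating its day and shift leaves {4}.
Only one assignment across all blanks avoids any day or shift repeat, giving 1 completion.

1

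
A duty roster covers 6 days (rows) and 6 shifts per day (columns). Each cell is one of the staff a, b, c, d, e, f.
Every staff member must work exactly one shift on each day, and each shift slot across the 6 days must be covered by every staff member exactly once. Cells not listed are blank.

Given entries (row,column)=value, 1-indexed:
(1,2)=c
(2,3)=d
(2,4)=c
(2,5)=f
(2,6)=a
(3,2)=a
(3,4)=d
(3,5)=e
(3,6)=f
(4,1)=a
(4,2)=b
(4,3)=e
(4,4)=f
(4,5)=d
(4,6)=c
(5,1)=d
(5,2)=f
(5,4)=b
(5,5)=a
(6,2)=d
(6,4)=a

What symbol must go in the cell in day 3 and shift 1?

c

Day 1, shift 4: day 1 has {c} and shift 4 has {a, b, c, d, f}, leaving only e.
Day 1, shift 5: day 1 has {c, e} and shift 5 has {a, d, e, f}, leaving only b.
Day 1, shift 1: day 1 has {b, c, e} and shift 1 has {a, d}, leaving only f.
Day 1, shift 3: day 1 has {b, c, e, f} and shift 3 has {d, e}, leaving only a.
Day 1, shift 6: day 1 has {a, b, c, e, f} and shift 6 has {a, c, f}, leaving only d.
Day 2, shift 2: day 2 has {a, c, d, f} and shift 2 has {a, b, c, d, f}, leaving only e.
Day 2, shift 1: day 2 has {a, c, d, e, f} and shift 1 has {a, d, f}, leaving only b.
Day 3 already has {a, d, e, f} and shift 1 already has {a, b, d, f}, so day 3, shift 1 must be c.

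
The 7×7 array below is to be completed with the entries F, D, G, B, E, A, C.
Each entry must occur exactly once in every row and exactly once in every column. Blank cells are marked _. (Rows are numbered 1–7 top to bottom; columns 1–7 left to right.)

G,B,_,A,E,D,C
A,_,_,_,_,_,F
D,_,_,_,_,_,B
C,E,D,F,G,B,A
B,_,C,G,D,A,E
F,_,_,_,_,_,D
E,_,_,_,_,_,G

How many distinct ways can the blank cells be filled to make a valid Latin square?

36

Row 1, column 3: eliminating its row and column leaves {F}.
Row 2, column 2: eliminating its row and column leaves {D, G, C}.
Row 2, column 3: eliminating its row and column leaves {G, B, E}.
Row 2, column 4: eliminating its row and column leaves {D, B, E, C}.
Row 2, column 5: eliminating its row and column leaves {B, C}.
Row 2, column 6: eliminating its row and column leaves {G, E, C}.
Row 3, column 2: eliminating its row and column leaves {F, G, A, C}.
Row 3, column 3: eliminating its row and column leaves {F, G, E, A}.
Row 3, column 4: eliminating its row and column leaves {E, C}.
Row 3, column 5: eliminating its row and column leaves {F, A, C}.
Row 3, column 6: eliminating its row and column leaves {F, G, E, C}.
Row 5, column 2: eliminating its row and column leaves {F}.
Row 6, column 2: eliminating its row and column leaves {G, A, C}.
Row 6, column 3: eliminating its row and column leaves {G, B, E, A}.
Row 6, column 4: eliminating its row and column leaves {B, E, C}.
Row 6, column 5: eliminating its row and column leaves {B, A, C}.
Row 6, column 6: eliminating its row and column leaves {G, E, C}.
Row 7, column 2: eliminating its row and column leaves {F, D, A, C}.
Row 7, column 3: eliminating its row and column leaves {F, B, A}.
Row 7, column 4: eliminating its row and column leaves {D, B, C}.
Row 7, column 5: eliminating its row and column leaves {F, B, A, C}.
Row 7, column 6: eliminating its row and column leaves {F, C}.
Enumerating the assignments across these blanks that avoid any row or column repeat gives 36 completions.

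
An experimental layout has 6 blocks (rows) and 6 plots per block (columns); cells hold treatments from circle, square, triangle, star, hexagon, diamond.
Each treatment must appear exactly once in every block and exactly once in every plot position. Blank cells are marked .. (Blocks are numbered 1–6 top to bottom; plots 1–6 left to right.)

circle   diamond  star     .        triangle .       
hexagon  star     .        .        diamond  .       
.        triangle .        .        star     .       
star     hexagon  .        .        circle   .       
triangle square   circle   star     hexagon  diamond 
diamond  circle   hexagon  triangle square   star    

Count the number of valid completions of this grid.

3

Block 1, plot 4: eliminating its block and plot leaves {square, hexagon}.
Block 1, plot 6: eliminating its block and plot leaves {square, hexagon}.
Block 2, plot 3: eliminating its block and plot leaves {square, triangle}.
Block 2, plot 4: eliminating its block and plot leaves {circle, square}.
Block 2, plot 6: eliminating its block and plot leaves {circle, square, triangle}.
Block 3, plot 1: eliminating its block and plot leaves {square}.
Block 3, plot 3: eliminating its block and plot leaves {square, diamond}.
Block 3, plot 4: eliminating its block and plot leaves {circle, square, hexagon, diamond}.
Block 3, plot 6: eliminating its block and plot leaves {circle, square, hexagon}.
Block 4, plot 3: eliminating its block and plot leaves {square, triangle, diamond}.
Block 4, plot 4: eliminating its block and plot leaves {square, diamond}.
Block 4, plot 6: eliminating its block and plot leaves {square, triangle}.
Enumerating the assignments across these blanks that avoid any block or plot repeat gives 3 completions.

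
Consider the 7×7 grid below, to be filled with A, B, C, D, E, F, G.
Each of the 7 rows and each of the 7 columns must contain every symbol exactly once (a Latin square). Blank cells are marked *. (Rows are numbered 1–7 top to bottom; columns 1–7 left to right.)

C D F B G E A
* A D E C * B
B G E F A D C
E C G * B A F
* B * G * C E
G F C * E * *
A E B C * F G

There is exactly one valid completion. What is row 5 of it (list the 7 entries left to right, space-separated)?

D B A G F C E

Row 5, column 3: row 5 has {B, C, E, G} and column 3 has {B, C, D, E, F, G}, leaving only A.
Row 2, column 1: row 2 has {A, B, C, D, E} and column 1 has {A, B, C, E, G}, leaving only F.
Row 5, column 1: row 5 has {A, B, C, E, G} and column 1 has {A, B, C, E, F, G}, leaving only D.
Row 5, column 5: row 5 has {A, B, C, D, E, G} and column 5 has {A, B, C, E, G}, leaving only F.
So row 5 reads: D B A G F C E.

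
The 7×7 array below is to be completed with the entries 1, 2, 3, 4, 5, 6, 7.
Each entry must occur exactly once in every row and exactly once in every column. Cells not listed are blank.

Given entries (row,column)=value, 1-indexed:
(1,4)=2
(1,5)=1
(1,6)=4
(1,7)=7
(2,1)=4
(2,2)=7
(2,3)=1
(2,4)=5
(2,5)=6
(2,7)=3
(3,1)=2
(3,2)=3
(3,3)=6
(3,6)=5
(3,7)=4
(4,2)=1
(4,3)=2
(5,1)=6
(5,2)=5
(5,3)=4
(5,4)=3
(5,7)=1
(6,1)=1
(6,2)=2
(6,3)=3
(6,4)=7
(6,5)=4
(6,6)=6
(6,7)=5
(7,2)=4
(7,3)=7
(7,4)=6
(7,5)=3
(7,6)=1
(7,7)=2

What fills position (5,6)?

7

Row 1, column 2: row 1 has {1, 2, 4, 7} and column 2 has {1, 2, 3, 4, 5, 7}, leaving only 6.
Row 1, column 3: row 1 has {1, 2, 4, 6, 7} and column 3 has {1, 2, 3, 4, 6, 7}, leaving only 5.
Row 1, column 1: row 1 has {1, 2, 4, 5, 6, 7} and column 1 has {1, 2, 4, 6}, leaving only 3.
Row 2, column 6: row 2 has {1, 3, 4, 5, 6, 7} and column 6 has {1, 4, 5, 6}, leaving only 2.
Row 5 already has {1, 3, 4, 5, 6} and column 6 already has {1, 2, 4, 5, 6}, so row 5, column 6 must be 7.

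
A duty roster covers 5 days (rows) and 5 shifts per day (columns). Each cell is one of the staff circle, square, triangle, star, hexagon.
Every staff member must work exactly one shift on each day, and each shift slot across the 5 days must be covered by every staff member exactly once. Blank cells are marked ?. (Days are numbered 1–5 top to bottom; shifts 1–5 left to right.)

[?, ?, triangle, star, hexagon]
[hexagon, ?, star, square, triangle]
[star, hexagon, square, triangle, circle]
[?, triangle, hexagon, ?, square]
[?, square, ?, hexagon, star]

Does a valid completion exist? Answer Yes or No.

No

Day 1, shift 2: day 1 has {triangle, star, hexagon} and shift 2 has {square, triangle, hexagon}, so it must be circle.
Now day 2, shift 2: day 2 together with shift 2 already contain {circle, square, triangle, star, hexagon} — every symbol — so nothing can go there. The grid has no valid completion.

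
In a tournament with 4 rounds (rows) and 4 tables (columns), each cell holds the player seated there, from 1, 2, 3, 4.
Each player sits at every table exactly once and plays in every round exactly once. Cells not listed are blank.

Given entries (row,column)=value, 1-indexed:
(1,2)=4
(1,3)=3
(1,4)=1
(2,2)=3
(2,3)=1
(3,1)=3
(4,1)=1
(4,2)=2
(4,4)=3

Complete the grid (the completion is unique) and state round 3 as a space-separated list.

3 1 2 4

Round 3, table 2: round 3 has {3} and table 2 has {2, 3, 4}, leaving only 1.
Round 1, table 1: round 1 has {1, 3, 4} and table 1 has {1, 3}, leaving only 2.
Round 2, table 1: round 2 has {1, 3} and table 1 has {1, 2, 3}, leaving only 4.
Round 2, table 4: round 2 has {1, 3, 4} and table 4 has {1, 3}, leaving only 2.
Round 3, table 4: round 3 has {1, 3} and table 4 has {1, 2, 3}, leaving only 4.
Round 3, table 3: round 3 has {1, 3, 4} and table 3 has {1, 3}, leaving only 2.
So round 3 reads: 3 1 2 4.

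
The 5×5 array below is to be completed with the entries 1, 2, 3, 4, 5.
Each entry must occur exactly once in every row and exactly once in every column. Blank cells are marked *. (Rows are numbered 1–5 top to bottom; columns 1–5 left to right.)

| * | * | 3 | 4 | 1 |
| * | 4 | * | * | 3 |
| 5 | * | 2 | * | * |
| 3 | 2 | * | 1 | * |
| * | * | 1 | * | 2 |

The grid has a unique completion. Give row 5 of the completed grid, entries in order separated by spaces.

Row 5, column 1: row 5 has {1, 2} and column 1 has {3, 5}, leaving only 4.
Row 1, column 1: row 1 has {1, 3, 4} and column 1 has {3, 4, 5}, leaving only 2.
Row 1, column 2: row 1 has {1, 2, 3, 4} and column 2 has {2, 4}, leaving only 5.
Row 5, column 2: row 5 has {1, 2, 4} and column 2 has {2, 4, 5}, leaving only 3.
Row 5, column 4: row 5 has {1, 2, 3, 4} and column 4 has {1, 4}, leaving only 5.
So row 5 reads: 4 3 1 5 2.

4 3 1 5 2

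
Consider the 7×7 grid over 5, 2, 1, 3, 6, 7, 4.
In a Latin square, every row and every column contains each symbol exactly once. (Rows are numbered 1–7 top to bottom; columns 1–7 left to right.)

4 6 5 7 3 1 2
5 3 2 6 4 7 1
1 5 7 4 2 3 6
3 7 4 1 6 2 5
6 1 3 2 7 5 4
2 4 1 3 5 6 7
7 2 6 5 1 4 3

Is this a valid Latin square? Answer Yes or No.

Each row is a permutation of the 7 symbols, and so is each column.

Yes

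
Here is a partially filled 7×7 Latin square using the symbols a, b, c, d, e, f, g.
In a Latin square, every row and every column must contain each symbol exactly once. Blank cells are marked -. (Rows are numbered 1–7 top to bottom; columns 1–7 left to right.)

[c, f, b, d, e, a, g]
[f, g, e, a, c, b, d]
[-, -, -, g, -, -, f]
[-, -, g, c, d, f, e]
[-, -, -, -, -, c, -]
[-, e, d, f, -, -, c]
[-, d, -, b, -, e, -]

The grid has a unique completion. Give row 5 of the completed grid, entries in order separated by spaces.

Row 5, column 4: row 5 has {c} and column 4 has {a, b, c, d, f, g}, leaving only e.
Row 3, column 6: row 3 has {f, g} and column 6 has {a, b, c, e, f}, leaving only d.
Row 6, column 6: row 6 has {c, d, e, f} and column 6 has {a, b, c, d, e, f}, leaving only g.
Row 7, column 7: row 7 has {b, d, e} and column 7 has {c, d, e, f, g}, leaving only a.
Row 5, column 7: row 5 has {c, e} and column 7 has {a, c, d, e, f, g}, leaving only b.
Row 5, column 2: row 5 has {b, c, e} and column 2 has {d, e, f, g}, leaving only a.
Row 5, column 3: row 5 has {a, b, c, e} and column 3 has {b, d, e, g}, leaving only f.
Row 5, column 5: row 5 has {a, b, c, e, f} and column 5 has {c, d, e}, leaving only g.
Row 5, column 1: row 5 has {a, b, c, e, f, g} and column 1 has {c, f}, leaving only d.
So row 5 reads: d a f e g c b.

d a f e g c b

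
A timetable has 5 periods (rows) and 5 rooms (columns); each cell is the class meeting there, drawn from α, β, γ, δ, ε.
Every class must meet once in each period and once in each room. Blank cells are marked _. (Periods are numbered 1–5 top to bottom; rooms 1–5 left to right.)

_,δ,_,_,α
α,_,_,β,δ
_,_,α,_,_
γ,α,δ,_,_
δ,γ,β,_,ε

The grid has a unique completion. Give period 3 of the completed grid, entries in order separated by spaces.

ε β α δ γ

Period 2, room 2: period 2 has {α, β, δ} and room 2 has {α, γ, δ}, leaving only ε.
Period 3, room 2: period 3 has {α} and room 2 has {α, γ, δ, ε}, leaving only β.
Period 3, room 1: period 3 has {α, β} and room 1 has {α, γ, δ}, leaving only ε.
Period 3, room 5: period 3 has {α, β, ε} and room 5 has {α, δ, ε}, leaving only γ.
Period 3, room 4: period 3 has {α, β, γ, ε} and room 4 has {β}, leaving only δ.
So period 3 reads: ε β α δ γ.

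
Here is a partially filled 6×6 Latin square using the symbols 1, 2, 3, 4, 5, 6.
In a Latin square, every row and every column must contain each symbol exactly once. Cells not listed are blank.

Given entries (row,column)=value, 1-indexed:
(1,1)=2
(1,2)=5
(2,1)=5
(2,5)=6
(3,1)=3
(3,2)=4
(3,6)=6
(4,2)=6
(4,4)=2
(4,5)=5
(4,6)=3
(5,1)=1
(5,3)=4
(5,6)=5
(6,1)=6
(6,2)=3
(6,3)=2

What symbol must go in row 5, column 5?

3

Row 4, column 1: row 4 has {2, 3, 5, 6} and column 1 has {1, 2, 3, 5, 6}, leaving only 4.
Row 4, column 3: row 4 has {2, 3, 4, 5, 6} and column 3 has {2, 4}, leaving only 1.
Row 2, column 3: row 2 has {5, 6} and column 3 has {1, 2, 4}, leaving only 3.
Row 1, column 3: row 1 has {2, 5} and column 3 has {1, 2, 3, 4}, leaving only 6.
Row 3, column 3: row 3 has {3, 4, 6} and column 3 has {1, 2, 3, 4, 6}, leaving only 5.
Row 3, column 4: row 3 has {3, 4, 5, 6} and column 4 has {2}, leaving only 1.
Row 2, column 4: row 2 has {3, 5, 6} and column 4 has {1, 2}, leaving only 4.
Row 1, column 4: row 1 has {2, 5, 6} and column 4 has {1, 2, 4}, leaving only 3.
Row 3, column 5: row 3 has {1, 3, 4, 5, 6} and column 5 has {5, 6}, leaving only 2.
Row 5 already has {1, 4, 5} and column 5 already has {2, 5, 6}, so row 5, column 5 must be 3.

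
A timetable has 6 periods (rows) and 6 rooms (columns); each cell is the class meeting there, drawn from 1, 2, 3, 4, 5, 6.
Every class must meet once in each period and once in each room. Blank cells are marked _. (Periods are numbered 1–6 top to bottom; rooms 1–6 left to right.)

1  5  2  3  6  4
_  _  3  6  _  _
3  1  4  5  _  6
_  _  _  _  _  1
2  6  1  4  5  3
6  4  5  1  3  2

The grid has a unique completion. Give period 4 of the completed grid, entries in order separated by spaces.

5 3 6 2 4 1

Period 4, room 3: period 4 has {1} and room 3 has {1, 2, 3, 4, 5}, leaving only 6.
Period 4, room 4: period 4 has {1, 6} and room 4 has {1, 3, 4, 5, 6}, leaving only 2.
Period 4, room 2: period 4 has {1, 2, 6} and room 2 has {1, 4, 5, 6}, leaving only 3.
Period 4, room 5: period 4 has {1, 2, 3, 6} and room 5 has {3, 5, 6}, leaving only 4.
Period 4, room 1: period 4 has {1, 2, 3, 4, 6} and room 1 has {1, 2, 3, 6}, leaving only 5.
So period 4 reads: 5 3 6 2 4 1.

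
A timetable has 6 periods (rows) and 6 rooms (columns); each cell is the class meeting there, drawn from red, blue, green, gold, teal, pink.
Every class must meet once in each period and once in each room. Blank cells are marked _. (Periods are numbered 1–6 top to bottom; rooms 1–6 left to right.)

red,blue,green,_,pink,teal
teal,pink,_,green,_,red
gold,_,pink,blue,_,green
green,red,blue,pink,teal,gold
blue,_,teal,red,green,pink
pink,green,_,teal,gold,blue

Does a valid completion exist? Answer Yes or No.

Yes

No period or room among the givens repeats a symbol, and propagating forced cells runs into no contradiction.
One valid completion exists (for instance, red blue green gold pink teal / teal pink gold green blue red / gold teal pink blue red green / green red blue pink teal gold / blue gold teal red green pink / pink green red teal gold blue).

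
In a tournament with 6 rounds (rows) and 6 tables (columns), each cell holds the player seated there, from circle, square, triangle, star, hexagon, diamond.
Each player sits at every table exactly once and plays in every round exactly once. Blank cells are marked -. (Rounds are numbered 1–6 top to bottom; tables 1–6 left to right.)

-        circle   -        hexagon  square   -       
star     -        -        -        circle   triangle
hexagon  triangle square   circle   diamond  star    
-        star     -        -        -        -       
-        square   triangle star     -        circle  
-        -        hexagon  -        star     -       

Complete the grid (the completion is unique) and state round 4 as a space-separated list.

Round 1, table 6: round 1 has {circle, square, hexagon} and table 6 has {circle, triangle, star}, leaving only diamond.
Round 1, table 1: round 1 has {circle, square, hexagon, diamond} and table 1 has {star, hexagon}, leaving only triangle.
Round 1, table 3: round 1 has {circle, square, triangle, hexagon, diamond} and table 3 has {square, triangle, hexagon}, leaving only star.
Round 2, table 3: round 2 has {circle, triangle, star} and table 3 has {square, triangle, star, hexagon}, leaving only diamond.
Round 4, table 3: round 4 has {star} and table 3 has {square, triangle, star, hexagon, diamond}, leaving only circle.
Round 2, table 2: round 2 has {circle, triangle, star, diamond} and table 2 has {circle, square, triangle, star}, leaving only hexagon.
Round 2, table 4: round 2 has {circle, triangle, star, hexagon, diamond} and table 4 has {circle, star, hexagon}, leaving only square.
Round 5, table 1: round 5 has {circle, square, triangle, star} and table 1 has {triangle, star, hexagon}, leaving only diamond.
Round 4, table 1: round 4 has {circle, star} and table 1 has {triangle, star, hexagon, diamond}, leaving only square.
Round 4, table 6: round 4 has {circle, square, star} and table 6 has {circle, triangle, star, diamond}, leaving only hexagon.
Round 4, table 5: round 4 has {circle, square, star, hexagon} and table 5 has {circle, square, star, diamond}, leaving only triangle.
Round 4, table 4: round 4 has {circle, square, triangle, star, hexagon} and table 4 has {circle, square, star, hexagon}, leaving only diamond.
So round 4 reads: square star circle diamond triangle hexagon.

square star circle diamond triangle hexagon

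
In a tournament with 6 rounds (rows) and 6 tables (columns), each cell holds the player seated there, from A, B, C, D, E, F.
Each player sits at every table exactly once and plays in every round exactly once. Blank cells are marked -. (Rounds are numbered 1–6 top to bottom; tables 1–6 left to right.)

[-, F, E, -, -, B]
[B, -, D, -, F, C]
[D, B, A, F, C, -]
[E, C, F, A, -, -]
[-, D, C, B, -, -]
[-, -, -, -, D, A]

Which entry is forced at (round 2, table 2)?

Round 1, table 5: round 1 has {B, E, F} and table 5 has {C, D, F}, leaving only A.
Round 1, table 1: round 1 has {A, B, E, F} and table 1 has {B, D, E}, leaving only C.
Round 1, table 4: round 1 has {A, B, C, E, F} and table 4 has {A, B, F}, leaving only D.
Round 2, table 4: round 2 has {B, C, D, F} and table 4 has {A, B, D, F}, leaving only E.
Round 2 already has {B, C, D, E, F} and table 2 already has {B, C, D, F}, so round 2, table 2 must be A.

A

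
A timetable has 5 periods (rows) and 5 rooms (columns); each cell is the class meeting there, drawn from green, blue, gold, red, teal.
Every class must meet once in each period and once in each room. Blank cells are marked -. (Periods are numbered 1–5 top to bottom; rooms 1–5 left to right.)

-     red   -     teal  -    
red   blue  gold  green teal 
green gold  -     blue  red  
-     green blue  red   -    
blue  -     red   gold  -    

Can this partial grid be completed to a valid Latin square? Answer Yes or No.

Yes

No period or room among the givens repeats a symbol, and propagating forced cells runs into no contradiction.
One valid completion exists (for instance, gold red green teal blue / red blue gold green teal / green gold teal blue red / teal green blue red gold / blue teal red gold green).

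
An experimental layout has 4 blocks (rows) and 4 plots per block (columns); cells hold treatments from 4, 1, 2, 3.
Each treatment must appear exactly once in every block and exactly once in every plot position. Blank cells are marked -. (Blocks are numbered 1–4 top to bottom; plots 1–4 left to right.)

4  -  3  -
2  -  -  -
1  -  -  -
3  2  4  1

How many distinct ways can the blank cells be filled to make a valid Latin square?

Block 1, plot 2: eliminating its block and plot leaves {1}.
Block 1, plot 4: eliminating its block and plot leaves {2}.
Block 2, plot 2: eliminating its block and plot leaves {4, 1, 3}.
Block 2, plot 3: eliminating its block and plot leaves {1}.
Block 2, plot 4: eliminating its block and plot leaves {4, 3}.
Block 3, plot 2: eliminating its block and plot leaves {4, 3}.
Block 3, plot 3: eliminating its block and plot leaves {2}.
Block 3, plot 4: eliminating its block and plot leaves {4, 2, 3}.
Enumerating the assignments across these blanks that avoid any block or plot repeat gives 2 completions.

2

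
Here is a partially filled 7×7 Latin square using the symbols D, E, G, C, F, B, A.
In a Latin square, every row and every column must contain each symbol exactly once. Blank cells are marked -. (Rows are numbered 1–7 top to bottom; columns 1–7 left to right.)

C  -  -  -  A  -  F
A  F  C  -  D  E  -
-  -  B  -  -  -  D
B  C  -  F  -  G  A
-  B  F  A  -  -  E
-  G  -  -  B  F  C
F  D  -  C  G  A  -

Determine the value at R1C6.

Row 1, column 2: row 1 has {C, F, A} and column 2 has {D, G, C, F, B}, leaving only E.
Row 3, column 2: row 3 has {D, B} and column 2 has {D, E, G, C, F, B}, leaving only A.
Row 3, column 6: row 3 has {D, B, A} and column 6 has {E, G, F, A}, leaving only C.
Row 4, column 5: row 4 has {G, C, F, B, A} and column 5 has {D, G, B, A}, leaving only E.
Row 3, column 5: row 3 has {D, C, B, A} and column 5 has {D, E, G, B, A}, leaving only F.
Row 4, column 3: row 4 has {E, G, C, F, B, A} and column 3 has {C, F, B}, leaving only D.
Row 1, column 3: row 1 has {E, C, F, A} and column 3 has {D, C, F, B}, leaving only G.
Row 5, column 5: row 5 has {E, F, B, A} and column 5 has {D, E, G, F, B, A}, leaving only C.
Row 5, column 6: row 5 has {E, C, F, B, A} and column 6 has {E, G, C, F, A}, leaving only D.
Row 1 already has {E, G, C, F, A} and column 6 already has {D, E, G, C, F, A}, so row 1, column 6 must be B.

B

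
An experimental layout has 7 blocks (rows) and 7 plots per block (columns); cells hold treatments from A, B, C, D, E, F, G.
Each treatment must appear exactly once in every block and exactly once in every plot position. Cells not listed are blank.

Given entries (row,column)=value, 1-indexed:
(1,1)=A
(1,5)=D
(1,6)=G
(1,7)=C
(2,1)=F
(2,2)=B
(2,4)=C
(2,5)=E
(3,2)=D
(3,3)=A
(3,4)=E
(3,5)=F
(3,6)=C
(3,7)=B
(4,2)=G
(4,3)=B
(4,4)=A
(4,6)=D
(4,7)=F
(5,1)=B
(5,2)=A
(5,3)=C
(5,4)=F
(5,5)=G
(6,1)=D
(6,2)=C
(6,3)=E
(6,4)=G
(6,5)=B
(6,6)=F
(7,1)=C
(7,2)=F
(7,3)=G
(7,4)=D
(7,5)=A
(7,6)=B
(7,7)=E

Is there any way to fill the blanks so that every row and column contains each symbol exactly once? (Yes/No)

Yes

No block or plot among the givens repeats a symbol, and propagating forced cells runs into no contradiction.
One valid completion exists (for instance, A E F B D G C / F B D C E A G / G D A E F C B / E G B A C D F / B A C F G E D / D C E G B F A / C F G D A B E).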